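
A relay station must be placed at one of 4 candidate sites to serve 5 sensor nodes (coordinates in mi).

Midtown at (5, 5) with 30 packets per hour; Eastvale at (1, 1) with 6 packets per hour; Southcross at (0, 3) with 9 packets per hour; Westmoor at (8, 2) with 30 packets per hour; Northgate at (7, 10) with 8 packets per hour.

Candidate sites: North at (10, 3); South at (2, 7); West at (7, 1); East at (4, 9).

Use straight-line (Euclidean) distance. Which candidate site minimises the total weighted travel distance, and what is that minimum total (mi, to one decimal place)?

Total weighted distance at each candidate:
  North (10, 3): total = 434.9
  South (2, 7): total = 465.9
  West (7, 1): total = 350.1
  East (4, 9): total = 507.0
Minimum is at West with total 350.1 mi.

West, total 350.1 mi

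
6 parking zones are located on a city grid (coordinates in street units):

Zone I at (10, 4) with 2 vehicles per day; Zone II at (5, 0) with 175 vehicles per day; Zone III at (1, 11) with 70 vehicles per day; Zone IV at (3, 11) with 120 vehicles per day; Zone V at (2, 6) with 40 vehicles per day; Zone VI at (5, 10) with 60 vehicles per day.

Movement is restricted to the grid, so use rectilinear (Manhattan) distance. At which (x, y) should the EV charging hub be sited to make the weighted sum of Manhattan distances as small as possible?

(5, 10)

Manhattan distance separates: Σwᵢ(|x−xᵢ|+|y−yᵢ|) = Σwᵢ|x−xᵢ| + Σwᵢ|y−yᵢ|, so x and y are optimised independently as 1-D weighted medians.
Total weight W = 467; half = 233.5.
x-coordinate, sorted with cumulative weight:
  x=1 (Zone III, w=70) cum 70
  x=2 (Zone V, w=40) cum 110
  x=3 (Zone IV, w=120) cum 230
  x=5 (Zone II, w=175) cum 405  ← median
  x=5 (Zone VI, w=60) cum 465
  x=10 (Zone I, w=2) cum 467
⇒ x* = 5
y-coordinate, sorted with cumulative weight:
  y=0 (Zone II, w=175) cum 175
  y=4 (Zone I, w=2) cum 177
  y=6 (Zone V, w=40) cum 217
  y=10 (Zone VI, w=60) cum 277  ← median
  y=11 (Zone III, w=70) cum 347
  y=11 (Zone IV, w=120) cum 467
⇒ y* = 10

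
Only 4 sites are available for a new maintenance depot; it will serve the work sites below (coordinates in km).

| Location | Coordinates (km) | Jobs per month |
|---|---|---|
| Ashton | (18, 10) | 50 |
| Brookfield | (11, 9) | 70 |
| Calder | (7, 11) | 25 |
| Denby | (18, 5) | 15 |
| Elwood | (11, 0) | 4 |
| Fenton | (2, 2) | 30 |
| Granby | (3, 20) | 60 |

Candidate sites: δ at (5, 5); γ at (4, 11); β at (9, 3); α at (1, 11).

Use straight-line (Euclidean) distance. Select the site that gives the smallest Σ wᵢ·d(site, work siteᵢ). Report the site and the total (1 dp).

Total weighted distance at each candidate:
  δ (5, 5): total = 2620.8
  γ (4, 11): total = 2386.9
  β (9, 3): total = 2665.5
  α (1, 11): total = 2870.0
Minimum is at γ with total 2386.9 km.

γ, total 2386.9 km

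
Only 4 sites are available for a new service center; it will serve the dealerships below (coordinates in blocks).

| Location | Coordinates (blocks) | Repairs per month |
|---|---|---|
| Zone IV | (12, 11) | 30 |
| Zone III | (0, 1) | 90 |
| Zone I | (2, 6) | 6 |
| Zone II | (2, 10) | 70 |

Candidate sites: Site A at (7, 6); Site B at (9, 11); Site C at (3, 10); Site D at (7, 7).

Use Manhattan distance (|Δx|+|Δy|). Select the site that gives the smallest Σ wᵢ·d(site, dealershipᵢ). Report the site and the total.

Site C, total 1480 blocks

Total weighted distance at each candidate:
  Site A (7, 6): total = 2040
  Site B (9, 11): total = 2432
  Site C (3, 10): total = 1480
  Site D (7, 7): total = 2036
Minimum is at Site C with total 1480 blocks.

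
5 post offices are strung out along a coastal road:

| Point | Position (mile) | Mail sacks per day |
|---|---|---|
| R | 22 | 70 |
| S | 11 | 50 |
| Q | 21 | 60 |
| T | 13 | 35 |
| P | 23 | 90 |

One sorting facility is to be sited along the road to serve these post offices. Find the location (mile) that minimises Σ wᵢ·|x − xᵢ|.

For a sum of weighted absolute distances on a line, the optimum is the weighted median (not the mean). Total weight W = 305; half-weight = 152.5.
Sort by position and accumulate weight:
  mile 11 (S, w=50) → cum 50
  mile 13 (T, w=35) → cum 85
  mile 21 (Q, w=60) → cum 145
  mile 22 (R, w=70) → cum 215  ≥ 152.5 → median here
  mile 23 (P, w=90) → cum 305
Optimal location: mile 22.

x = 22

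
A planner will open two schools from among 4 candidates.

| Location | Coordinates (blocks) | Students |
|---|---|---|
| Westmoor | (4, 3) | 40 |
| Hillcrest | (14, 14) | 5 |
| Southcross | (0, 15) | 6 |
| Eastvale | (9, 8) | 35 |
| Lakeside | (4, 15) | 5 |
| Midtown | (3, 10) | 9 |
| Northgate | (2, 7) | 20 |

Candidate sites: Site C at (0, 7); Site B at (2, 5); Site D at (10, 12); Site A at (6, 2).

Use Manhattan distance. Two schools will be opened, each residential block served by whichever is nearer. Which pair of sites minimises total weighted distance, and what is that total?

Evaluate every pair (each demand assigned to the nearer of the two):
  {Site B, Site D}: total = 576
  {Site D, Site A}: total = 709
  {Site C, Site D}: total = 712
  {Site C, Site A}: total = 737
  {Site B, Site A}: total = 761
  {Site C, Site B}: total = 817
Best pair: {Site B, Site D} with total 576.

{Site B, Site D}, total 576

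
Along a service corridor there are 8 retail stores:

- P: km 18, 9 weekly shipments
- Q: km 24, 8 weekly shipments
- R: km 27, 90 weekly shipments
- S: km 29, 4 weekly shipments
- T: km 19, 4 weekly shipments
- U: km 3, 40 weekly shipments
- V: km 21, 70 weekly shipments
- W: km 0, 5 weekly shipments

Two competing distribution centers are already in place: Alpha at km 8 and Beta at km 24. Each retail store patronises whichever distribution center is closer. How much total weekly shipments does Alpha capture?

45

The indifferent point is the midpoint (8+24)/2 = 16; retail stores left of it (closer to Alpha at 8) go to Alpha, those right go to Beta.
  W at 0 (w=5) → Alpha
  U at 3 (w=40) → Alpha
  P at 18 (w=9) → Beta
  T at 19 (w=4) → Beta
  V at 21 (w=70) → Beta
  Q at 24 (w=8) → Beta
  R at 27 (w=90) → Beta
  S at 29 (w=4) → Beta
Alpha captures 45; Beta captures 185.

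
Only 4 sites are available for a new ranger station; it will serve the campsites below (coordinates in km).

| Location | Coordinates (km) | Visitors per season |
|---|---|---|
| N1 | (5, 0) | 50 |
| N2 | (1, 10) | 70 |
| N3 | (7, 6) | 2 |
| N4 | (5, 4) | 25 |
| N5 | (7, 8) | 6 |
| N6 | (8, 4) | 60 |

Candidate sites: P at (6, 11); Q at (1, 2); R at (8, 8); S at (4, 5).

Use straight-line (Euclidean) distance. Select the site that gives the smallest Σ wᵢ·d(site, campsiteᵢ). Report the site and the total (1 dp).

S, total 977.6 km

Total weighted distance at each candidate:
  P (6, 11): total = 1552.0
  Q (1, 2): total = 1397.6
  R (8, 8): total = 1312.3
  S (4, 5): total = 977.6
Minimum is at S with total 977.6 km.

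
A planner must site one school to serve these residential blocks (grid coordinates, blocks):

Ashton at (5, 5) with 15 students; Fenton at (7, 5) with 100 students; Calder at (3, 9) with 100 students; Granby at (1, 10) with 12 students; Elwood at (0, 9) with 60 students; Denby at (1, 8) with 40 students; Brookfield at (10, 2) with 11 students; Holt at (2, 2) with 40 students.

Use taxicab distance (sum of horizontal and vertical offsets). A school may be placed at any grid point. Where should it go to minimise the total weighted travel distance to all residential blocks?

(3, 8)

Manhattan distance separates: Σwᵢ(|x−xᵢ|+|y−yᵢ|) = Σwᵢ|x−xᵢ| + Σwᵢ|y−yᵢ|, so x and y are optimised independently as 1-D weighted medians.
Total weight W = 378; half = 189.
x-coordinate, sorted with cumulative weight:
  x=0 (Elwood, w=60) cum 60
  x=1 (Granby, w=12) cum 72
  x=1 (Denby, w=40) cum 112
  x=2 (Holt, w=40) cum 152
  x=3 (Calder, w=100) cum 252  ← median
  x=5 (Ashton, w=15) cum 267
  x=7 (Fenton, w=100) cum 367
  x=10 (Brookfield, w=11) cum 378
⇒ x* = 3
y-coordinate, sorted with cumulative weight:
  y=2 (Brookfield, w=11) cum 11
  y=2 (Holt, w=40) cum 51
  y=5 (Ashton, w=15) cum 66
  y=5 (Fenton, w=100) cum 166
  y=8 (Denby, w=40) cum 206  ← median
  y=9 (Calder, w=100) cum 306
  y=9 (Elwood, w=60) cum 366
  y=10 (Granby, w=12) cum 378
⇒ y* = 8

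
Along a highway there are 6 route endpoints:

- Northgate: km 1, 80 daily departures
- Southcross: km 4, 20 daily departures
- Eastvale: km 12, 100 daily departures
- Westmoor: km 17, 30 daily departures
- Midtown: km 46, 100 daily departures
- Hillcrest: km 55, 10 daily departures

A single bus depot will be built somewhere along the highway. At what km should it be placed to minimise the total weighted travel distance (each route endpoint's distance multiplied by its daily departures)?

For a sum of weighted absolute distances on a line, the optimum is the weighted median (not the mean). Total weight W = 340; half-weight = 170.
Sort by position and accumulate weight:
  km 1 (Northgate, w=80) → cum 80
  km 4 (Southcross, w=20) → cum 100
  km 12 (Eastvale, w=100) → cum 200  ≥ 170 → median here
  km 17 (Westmoor, w=30) → cum 230
  km 46 (Midtown, w=100) → cum 330
  km 55 (Hillcrest, w=10) → cum 340
Optimal location: km 12.

x = 12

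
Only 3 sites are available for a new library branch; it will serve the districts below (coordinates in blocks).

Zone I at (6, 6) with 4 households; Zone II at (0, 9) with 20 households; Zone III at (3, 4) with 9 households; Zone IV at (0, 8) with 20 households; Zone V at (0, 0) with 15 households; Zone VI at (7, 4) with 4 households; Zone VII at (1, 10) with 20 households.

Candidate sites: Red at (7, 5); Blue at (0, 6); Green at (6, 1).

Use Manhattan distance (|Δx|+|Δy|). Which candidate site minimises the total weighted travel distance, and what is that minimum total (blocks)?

Total weighted distance at each candidate:
  Red (7, 5): total = 877
  Blue (0, 6): total = 395
  Green (6, 1): total = 1015
Minimum is at Blue with total 395 blocks.

Blue, total 395 blocks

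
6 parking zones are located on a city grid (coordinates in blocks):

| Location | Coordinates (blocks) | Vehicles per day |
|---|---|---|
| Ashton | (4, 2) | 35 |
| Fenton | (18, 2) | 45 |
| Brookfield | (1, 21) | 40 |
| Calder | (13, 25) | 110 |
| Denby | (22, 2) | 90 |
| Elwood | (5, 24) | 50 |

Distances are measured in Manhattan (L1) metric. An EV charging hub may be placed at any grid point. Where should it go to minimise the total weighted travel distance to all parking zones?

(13, 21)

Manhattan distance separates: Σwᵢ(|x−xᵢ|+|y−yᵢ|) = Σwᵢ|x−xᵢ| + Σwᵢ|y−yᵢ|, so x and y are optimised independently as 1-D weighted medians.
Total weight W = 370; half = 185.
x-coordinate, sorted with cumulative weight:
  x=1 (Brookfield, w=40) cum 40
  x=4 (Ashton, w=35) cum 75
  x=5 (Elwood, w=50) cum 125
  x=13 (Calder, w=110) cum 235  ← median
  x=18 (Fenton, w=45) cum 280
  x=22 (Denby, w=90) cum 370
⇒ x* = 13
y-coordinate, sorted with cumulative weight:
  y=2 (Ashton, w=35) cum 35
  y=2 (Fenton, w=45) cum 80
  y=2 (Denby, w=90) cum 170
  y=21 (Brookfield, w=40) cum 210  ← median
  y=24 (Elwood, w=50) cum 260
  y=25 (Calder, w=110) cum 370
⇒ y* = 21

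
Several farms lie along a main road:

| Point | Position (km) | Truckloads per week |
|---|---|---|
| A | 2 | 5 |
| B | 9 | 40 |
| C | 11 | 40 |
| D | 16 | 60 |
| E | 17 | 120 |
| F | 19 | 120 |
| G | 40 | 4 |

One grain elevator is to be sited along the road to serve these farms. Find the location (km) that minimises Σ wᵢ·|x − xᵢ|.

x = 17

For a sum of weighted absolute distances on a line, the optimum is the weighted median (not the mean). Total weight W = 389; half-weight = 194.5.
Sort by position and accumulate weight:
  km 2 (A, w=5) → cum 5
  km 9 (B, w=40) → cum 45
  km 11 (C, w=40) → cum 85
  km 16 (D, w=60) → cum 145
  km 17 (E, w=120) → cum 265  ≥ 194.5 → median here
  km 19 (F, w=120) → cum 385
  km 40 (G, w=4) → cum 389
Optimal location: km 17.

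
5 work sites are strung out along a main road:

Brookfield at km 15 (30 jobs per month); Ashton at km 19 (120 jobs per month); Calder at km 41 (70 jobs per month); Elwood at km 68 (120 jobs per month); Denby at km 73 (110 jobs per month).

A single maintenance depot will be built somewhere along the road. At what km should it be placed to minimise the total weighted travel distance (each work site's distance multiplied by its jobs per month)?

x = 68

For a sum of weighted absolute distances on a line, the optimum is the weighted median (not the mean). Total weight W = 450; half-weight = 225.
Sort by position and accumulate weight:
  km 15 (Brookfield, w=30) → cum 30
  km 19 (Ashton, w=120) → cum 150
  km 41 (Calder, w=70) → cum 220
  km 68 (Elwood, w=120) → cum 340  ≥ 225 → median here
  km 73 (Denby, w=110) → cum 450
Optimal location: km 68.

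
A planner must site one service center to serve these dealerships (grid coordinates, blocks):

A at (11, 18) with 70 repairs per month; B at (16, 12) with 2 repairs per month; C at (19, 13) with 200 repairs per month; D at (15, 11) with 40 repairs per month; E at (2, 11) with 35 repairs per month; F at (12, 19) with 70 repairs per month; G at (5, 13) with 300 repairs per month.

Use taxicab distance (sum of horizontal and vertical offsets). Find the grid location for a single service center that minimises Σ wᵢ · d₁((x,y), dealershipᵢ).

(11, 13)

Manhattan distance separates: Σwᵢ(|x−xᵢ|+|y−yᵢ|) = Σwᵢ|x−xᵢ| + Σwᵢ|y−yᵢ|, so x and y are optimised independently as 1-D weighted medians.
Total weight W = 717; half = 358.5.
x-coordinate, sorted with cumulative weight:
  x=2 (E, w=35) cum 35
  x=5 (G, w=300) cum 335
  x=11 (A, w=70) cum 405  ← median
  x=12 (F, w=70) cum 475
  x=15 (D, w=40) cum 515
  x=16 (B, w=2) cum 517
  x=19 (C, w=200) cum 717
⇒ x* = 11
y-coordinate, sorted with cumulative weight:
  y=11 (D, w=40) cum 40
  y=11 (E, w=35) cum 75
  y=12 (B, w=2) cum 77
  y=13 (C, w=200) cum 277
  y=13 (G, w=300) cum 577  ← median
  y=18 (A, w=70) cum 647
  y=19 (F, w=70) cum 717
⇒ y* = 13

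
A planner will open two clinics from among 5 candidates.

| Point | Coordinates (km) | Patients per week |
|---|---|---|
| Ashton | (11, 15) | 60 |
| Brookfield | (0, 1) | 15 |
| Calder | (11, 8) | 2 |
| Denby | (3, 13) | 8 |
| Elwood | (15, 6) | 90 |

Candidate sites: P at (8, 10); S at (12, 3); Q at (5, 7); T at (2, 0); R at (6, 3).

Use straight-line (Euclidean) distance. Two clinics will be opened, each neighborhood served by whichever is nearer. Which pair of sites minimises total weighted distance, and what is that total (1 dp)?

Evaluate every pair (each demand assigned to the nearer of the two):
  {P, S}: total = 966.2
  {S, Q}: total = 1159.8
  {P, T}: total = 1162.9
  {P, R}: total = 1224.2
  {P, Q}: total = 1246.5
  {S, T}: total = 1252.4
  {S, R}: total = 1292.9
  {Q, T}: total = 1600.8
  {Q, R}: total = 1611.4
  {T, R}: total = 1765.0
Best pair: {P, S} with total 966.2.

{P, S}, total 966.2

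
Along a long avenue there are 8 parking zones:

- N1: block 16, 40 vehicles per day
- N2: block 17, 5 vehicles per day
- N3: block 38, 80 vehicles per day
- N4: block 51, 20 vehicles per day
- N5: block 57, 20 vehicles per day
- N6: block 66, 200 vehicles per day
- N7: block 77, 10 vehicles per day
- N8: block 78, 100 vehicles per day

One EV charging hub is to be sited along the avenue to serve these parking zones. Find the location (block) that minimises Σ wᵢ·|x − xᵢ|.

x = 66

For a sum of weighted absolute distances on a line, the optimum is the weighted median (not the mean). Total weight W = 475; half-weight = 237.5.
Sort by position and accumulate weight:
  block 16 (N1, w=40) → cum 40
  block 17 (N2, w=5) → cum 45
  block 38 (N3, w=80) → cum 125
  block 51 (N4, w=20) → cum 145
  block 57 (N5, w=20) → cum 165
  block 66 (N6, w=200) → cum 365  ≥ 237.5 → median here
  block 77 (N7, w=10) → cum 375
  block 78 (N8, w=100) → cum 475
Optimal location: block 66.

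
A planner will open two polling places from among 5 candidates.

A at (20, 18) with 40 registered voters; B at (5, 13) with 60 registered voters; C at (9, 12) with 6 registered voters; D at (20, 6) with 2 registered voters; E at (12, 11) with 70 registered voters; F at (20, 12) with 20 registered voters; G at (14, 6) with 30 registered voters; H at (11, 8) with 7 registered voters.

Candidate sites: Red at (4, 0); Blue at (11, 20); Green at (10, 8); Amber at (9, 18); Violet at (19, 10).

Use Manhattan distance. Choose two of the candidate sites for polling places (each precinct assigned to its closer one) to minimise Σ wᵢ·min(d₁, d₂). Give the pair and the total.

{Green, Violet}, total 1597

Evaluate every pair (each demand assigned to the nearer of the two):
  {Green, Violet}: total = 1597
  {Green, Amber}: total = 1851
  {Amber, Violet}: total = 1906
  {Blue, Green}: total = 1911
  {Blue, Violet}: total = 2170
  {Red, Violet}: total = 2242
  {Red, Green}: total = 2271
  {Red, Amber}: total = 2664
  {Blue, Amber}: total = 2696
  {Red, Blue}: total = 2928
Best pair: {Green, Violet} with total 1597.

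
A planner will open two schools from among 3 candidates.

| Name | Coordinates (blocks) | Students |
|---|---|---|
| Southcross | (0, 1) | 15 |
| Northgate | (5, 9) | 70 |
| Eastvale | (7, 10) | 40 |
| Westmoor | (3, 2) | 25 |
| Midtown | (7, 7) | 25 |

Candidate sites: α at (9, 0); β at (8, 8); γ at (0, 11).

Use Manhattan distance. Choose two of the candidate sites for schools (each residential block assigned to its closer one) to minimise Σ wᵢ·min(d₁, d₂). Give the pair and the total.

Evaluate every pair (each demand assigned to the nearer of the two):
  {α, β}: total = 800
  {β, γ}: total = 875
  {α, γ}: total = 1385
Best pair: {α, β} with total 800.

{α, β}, total 800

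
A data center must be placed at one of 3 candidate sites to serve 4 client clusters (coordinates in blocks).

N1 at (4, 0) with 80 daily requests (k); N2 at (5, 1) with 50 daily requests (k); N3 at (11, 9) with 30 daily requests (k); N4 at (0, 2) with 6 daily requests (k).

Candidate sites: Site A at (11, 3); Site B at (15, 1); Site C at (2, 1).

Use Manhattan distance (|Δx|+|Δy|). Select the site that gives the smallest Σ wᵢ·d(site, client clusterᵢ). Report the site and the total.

Total weighted distance at each candidate:
  Site A (11, 3): total = 1452
  Site B (15, 1): total = 1916
  Site C (2, 1): total = 918
Minimum is at Site C with total 918 blocks.

Site C, total 918 blocks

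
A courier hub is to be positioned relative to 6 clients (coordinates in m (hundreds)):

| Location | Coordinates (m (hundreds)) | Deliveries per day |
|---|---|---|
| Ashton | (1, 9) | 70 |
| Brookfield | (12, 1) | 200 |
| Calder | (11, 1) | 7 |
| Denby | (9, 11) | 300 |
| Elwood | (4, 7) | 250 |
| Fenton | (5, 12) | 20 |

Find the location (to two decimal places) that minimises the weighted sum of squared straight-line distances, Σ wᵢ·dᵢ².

(7.49, 7.23)

The minimiser of Σwᵢ‖p−pᵢ‖² is the weighted centroid p* = (Σwᵢpᵢ)/(Σwᵢ).
Σwᵢ = 847.
Σwᵢxᵢ = 70·1 + 200·12 + 7·11 + 300·9 + 250·4 + 20·5 = 6347.
Σwᵢyᵢ = 70·9 + 200·1 + 7·1 + 300·11 + 250·7 + 20·12 = 6127.
x* = 6347/847 = 7.49, y* = 6127/847 = 7.23.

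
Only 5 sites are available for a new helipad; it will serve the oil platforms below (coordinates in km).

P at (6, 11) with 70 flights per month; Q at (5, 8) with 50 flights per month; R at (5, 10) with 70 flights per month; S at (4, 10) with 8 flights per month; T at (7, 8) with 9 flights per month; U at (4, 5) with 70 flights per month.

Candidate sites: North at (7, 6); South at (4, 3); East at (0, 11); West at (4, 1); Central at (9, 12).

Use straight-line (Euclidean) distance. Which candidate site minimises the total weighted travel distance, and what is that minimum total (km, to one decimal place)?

North, total 1090.8 km

Total weighted distance at each candidate:
  North (7, 6): total = 1090.8
  South (4, 3): total = 1575.6
  East (0, 11): total = 1674.8
  West (4, 1): total = 2121.8
  Central (9, 12): total = 1502.7
Minimum is at North with total 1090.8 km.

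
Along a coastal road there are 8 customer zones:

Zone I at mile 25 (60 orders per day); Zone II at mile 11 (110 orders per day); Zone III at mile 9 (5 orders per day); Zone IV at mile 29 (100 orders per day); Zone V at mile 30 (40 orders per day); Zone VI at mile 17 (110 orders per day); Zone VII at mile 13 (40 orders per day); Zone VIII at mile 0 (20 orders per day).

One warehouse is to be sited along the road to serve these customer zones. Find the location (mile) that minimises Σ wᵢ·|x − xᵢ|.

For a sum of weighted absolute distances on a line, the optimum is the weighted median (not the mean). Total weight W = 485; half-weight = 242.5.
Sort by position and accumulate weight:
  mile 0 (Zone VIII, w=20) → cum 20
  mile 9 (Zone III, w=5) → cum 25
  mile 11 (Zone II, w=110) → cum 135
  mile 13 (Zone VII, w=40) → cum 175
  mile 17 (Zone VI, w=110) → cum 285  ≥ 242.5 → median here
  mile 25 (Zone I, w=60) → cum 345
  mile 29 (Zone IV, w=100) → cum 445
  mile 30 (Zone V, w=40) → cum 485
Optimal location: mile 17.

x = 17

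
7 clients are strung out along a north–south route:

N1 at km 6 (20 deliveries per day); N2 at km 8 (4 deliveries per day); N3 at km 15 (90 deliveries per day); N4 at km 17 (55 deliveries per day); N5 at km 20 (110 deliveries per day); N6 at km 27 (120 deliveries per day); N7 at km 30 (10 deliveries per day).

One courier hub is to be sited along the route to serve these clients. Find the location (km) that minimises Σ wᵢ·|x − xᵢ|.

For a sum of weighted absolute distances on a line, the optimum is the weighted median (not the mean). Total weight W = 409; half-weight = 204.5.
Sort by position and accumulate weight:
  km 6 (N1, w=20) → cum 20
  km 8 (N2, w=4) → cum 24
  km 15 (N3, w=90) → cum 114
  km 17 (N4, w=55) → cum 169
  km 20 (N5, w=110) → cum 279  ≥ 204.5 → median here
  km 27 (N6, w=120) → cum 399
  km 30 (N7, w=10) → cum 409
Optimal location: km 20.

x = 20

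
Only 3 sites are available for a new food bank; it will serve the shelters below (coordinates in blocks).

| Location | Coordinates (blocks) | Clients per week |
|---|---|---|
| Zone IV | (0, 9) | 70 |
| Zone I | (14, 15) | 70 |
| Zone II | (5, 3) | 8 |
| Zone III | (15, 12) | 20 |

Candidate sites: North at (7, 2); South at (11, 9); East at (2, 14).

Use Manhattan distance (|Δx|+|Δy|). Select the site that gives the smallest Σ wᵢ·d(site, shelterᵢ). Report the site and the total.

South, total 1636 blocks

Total weighted distance at each candidate:
  North (7, 2): total = 2764
  South (11, 9): total = 1636
  East (2, 14): total = 1812
Minimum is at South with total 1636 blocks.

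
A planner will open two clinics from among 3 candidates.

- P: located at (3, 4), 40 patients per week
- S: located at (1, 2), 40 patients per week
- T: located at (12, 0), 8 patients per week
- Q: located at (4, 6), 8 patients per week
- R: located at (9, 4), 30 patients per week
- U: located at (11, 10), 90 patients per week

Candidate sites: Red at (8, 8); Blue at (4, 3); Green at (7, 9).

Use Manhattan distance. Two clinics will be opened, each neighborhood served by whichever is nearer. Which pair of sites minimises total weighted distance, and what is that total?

Evaluate every pair (each demand assigned to the nearer of the two):
  {Red, Blue}: total = 952
  {Blue, Green}: total = 982
  {Red, Green}: total = 1624
Best pair: {Red, Blue} with total 952.

{Red, Blue}, total 952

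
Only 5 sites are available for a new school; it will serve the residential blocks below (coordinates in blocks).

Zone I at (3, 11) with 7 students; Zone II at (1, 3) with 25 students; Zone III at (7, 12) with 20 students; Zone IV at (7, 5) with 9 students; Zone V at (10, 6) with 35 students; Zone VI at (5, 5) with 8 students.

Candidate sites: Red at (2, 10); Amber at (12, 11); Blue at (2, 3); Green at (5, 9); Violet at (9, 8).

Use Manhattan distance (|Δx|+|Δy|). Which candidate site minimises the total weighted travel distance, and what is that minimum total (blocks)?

Total weighted distance at each candidate:
  Red (2, 10): total = 928
  Amber (12, 11): total = 1106
  Blue (2, 3): total = 856
  Green (5, 9): total = 744
  Violet (9, 8): total = 714
Minimum is at Violet with total 714 blocks.

Violet, total 714 blocks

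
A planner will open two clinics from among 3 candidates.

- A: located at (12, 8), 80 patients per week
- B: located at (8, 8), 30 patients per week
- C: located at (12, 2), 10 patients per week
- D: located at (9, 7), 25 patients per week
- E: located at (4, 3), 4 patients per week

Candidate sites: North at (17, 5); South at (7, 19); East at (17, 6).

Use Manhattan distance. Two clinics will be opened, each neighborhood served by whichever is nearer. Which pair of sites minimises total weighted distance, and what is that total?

Evaluate every pair (each demand assigned to the nearer of the two):
  {North, East}: total = 1255
  {South, East}: total = 1269
  {North, South}: total = 1390
Best pair: {North, East} with total 1255.

{North, East}, total 1255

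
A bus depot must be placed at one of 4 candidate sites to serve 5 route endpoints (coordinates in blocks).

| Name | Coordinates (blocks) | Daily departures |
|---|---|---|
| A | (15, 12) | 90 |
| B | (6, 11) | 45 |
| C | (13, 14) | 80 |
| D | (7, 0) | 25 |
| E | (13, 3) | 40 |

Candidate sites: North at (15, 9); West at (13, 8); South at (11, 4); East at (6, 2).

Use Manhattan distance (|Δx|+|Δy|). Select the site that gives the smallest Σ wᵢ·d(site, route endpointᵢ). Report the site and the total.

Total weighted distance at each candidate:
  North (15, 9): total = 2070
  West (13, 8): total = 2020
  South (11, 4): total = 2900
  East (6, 2): total = 4030
Minimum is at West with total 2020 blocks.

West, total 2020 blocks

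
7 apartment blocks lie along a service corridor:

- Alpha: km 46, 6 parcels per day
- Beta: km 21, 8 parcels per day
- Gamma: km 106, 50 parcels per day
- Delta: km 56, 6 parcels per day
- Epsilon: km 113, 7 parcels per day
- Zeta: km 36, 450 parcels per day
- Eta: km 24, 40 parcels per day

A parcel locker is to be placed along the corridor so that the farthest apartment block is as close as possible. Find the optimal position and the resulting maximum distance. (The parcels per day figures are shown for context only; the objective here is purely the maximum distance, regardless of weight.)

The 1-center on a line is the midpoint of the two extreme points: leftmost at 21, rightmost at 113.
Optimal location = (21 + 113)/2 = 67; maximum distance = (113 − 21)/2 = 46.

location 67, max distance 46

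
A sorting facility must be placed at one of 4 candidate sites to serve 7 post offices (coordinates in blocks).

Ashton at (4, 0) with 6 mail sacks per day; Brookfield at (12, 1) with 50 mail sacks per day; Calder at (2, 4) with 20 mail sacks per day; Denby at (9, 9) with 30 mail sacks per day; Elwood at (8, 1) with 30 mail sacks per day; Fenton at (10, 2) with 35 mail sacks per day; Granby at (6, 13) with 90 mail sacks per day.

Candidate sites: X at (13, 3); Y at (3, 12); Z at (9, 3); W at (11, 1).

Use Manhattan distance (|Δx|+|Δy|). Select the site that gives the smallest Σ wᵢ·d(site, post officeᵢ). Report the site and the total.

Z, total 1968 blocks

Total weighted distance at each candidate:
  X (13, 3): total = 2642
  Y (3, 12): total = 2963
  Z (9, 3): total = 1968
  W (11, 1): total = 2328
Minimum is at Z with total 1968 blocks.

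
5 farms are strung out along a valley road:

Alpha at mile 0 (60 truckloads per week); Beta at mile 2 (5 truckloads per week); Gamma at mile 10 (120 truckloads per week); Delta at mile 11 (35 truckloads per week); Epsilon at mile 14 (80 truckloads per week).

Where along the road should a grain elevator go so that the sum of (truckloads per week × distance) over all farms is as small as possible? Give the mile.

For a sum of weighted absolute distances on a line, the optimum is the weighted median (not the mean). Total weight W = 300; half-weight = 150.
Sort by position and accumulate weight:
  mile 0 (Alpha, w=60) → cum 60
  mile 2 (Beta, w=5) → cum 65
  mile 10 (Gamma, w=120) → cum 185  ≥ 150 → median here
  mile 11 (Delta, w=35) → cum 220
  mile 14 (Epsilon, w=80) → cum 300
Optimal location: mile 10.

x = 10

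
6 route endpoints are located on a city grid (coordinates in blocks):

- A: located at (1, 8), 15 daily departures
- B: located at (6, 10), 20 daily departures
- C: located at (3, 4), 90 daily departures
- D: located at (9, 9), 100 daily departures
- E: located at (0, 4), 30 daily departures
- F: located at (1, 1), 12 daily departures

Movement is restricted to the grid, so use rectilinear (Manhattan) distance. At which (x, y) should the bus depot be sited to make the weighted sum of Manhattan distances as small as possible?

Manhattan distance separates: Σwᵢ(|x−xᵢ|+|y−yᵢ|) = Σwᵢ|x−xᵢ| + Σwᵢ|y−yᵢ|, so x and y are optimised independently as 1-D weighted medians.
Total weight W = 267; half = 133.5.
x-coordinate, sorted with cumulative weight:
  x=0 (E, w=30) cum 30
  x=1 (A, w=15) cum 45
  x=1 (F, w=12) cum 57
  x=3 (C, w=90) cum 147  ← median
  x=6 (B, w=20) cum 167
  x=9 (D, w=100) cum 267
⇒ x* = 3
y-coordinate, sorted with cumulative weight:
  y=1 (F, w=12) cum 12
  y=4 (C, w=90) cum 102
  y=4 (E, w=30) cum 132
  y=8 (A, w=15) cum 147  ← median
  y=9 (D, w=100) cum 247
  y=10 (B, w=20) cum 267
⇒ y* = 8

(3, 8)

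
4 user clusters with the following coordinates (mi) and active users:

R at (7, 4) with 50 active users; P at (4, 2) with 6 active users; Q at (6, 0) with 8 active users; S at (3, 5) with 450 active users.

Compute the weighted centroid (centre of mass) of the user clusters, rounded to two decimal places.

(3.45, 4.79)

The minimiser of Σwᵢ‖p−pᵢ‖² is the weighted centroid p* = (Σwᵢpᵢ)/(Σwᵢ).
Σwᵢ = 514.
Σwᵢxᵢ = 50·7 + 6·4 + 8·6 + 450·3 = 1772.
Σwᵢyᵢ = 50·4 + 6·2 + 8·0 + 450·5 = 2462.
x* = 1772/514 = 3.45, y* = 2462/514 = 4.79.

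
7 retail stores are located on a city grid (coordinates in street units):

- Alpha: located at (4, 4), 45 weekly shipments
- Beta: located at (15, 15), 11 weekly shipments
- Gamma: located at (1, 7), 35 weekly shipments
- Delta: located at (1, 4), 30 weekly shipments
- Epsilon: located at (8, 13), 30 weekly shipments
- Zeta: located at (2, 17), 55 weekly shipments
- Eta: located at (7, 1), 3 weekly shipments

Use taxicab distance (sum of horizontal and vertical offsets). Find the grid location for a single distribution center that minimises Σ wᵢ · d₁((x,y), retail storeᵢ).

(2, 7)

Manhattan distance separates: Σwᵢ(|x−xᵢ|+|y−yᵢ|) = Σwᵢ|x−xᵢ| + Σwᵢ|y−yᵢ|, so x and y are optimised independently as 1-D weighted medians.
Total weight W = 209; half = 104.5.
x-coordinate, sorted with cumulative weight:
  x=1 (Gamma, w=35) cum 35
  x=1 (Delta, w=30) cum 65
  x=2 (Zeta, w=55) cum 120  ← median
  x=4 (Alpha, w=45) cum 165
  x=7 (Eta, w=3) cum 168
  x=8 (Epsilon, w=30) cum 198
  x=15 (Beta, w=11) cum 209
⇒ x* = 2
y-coordinate, sorted with cumulative weight:
  y=1 (Eta, w=3) cum 3
  y=4 (Alpha, w=45) cum 48
  y=4 (Delta, w=30) cum 78
  y=7 (Gamma, w=35) cum 113  ← median
  y=13 (Epsilon, w=30) cum 143
  y=15 (Beta, w=11) cum 154
  y=17 (Zeta, w=55) cum 209
⇒ y* = 7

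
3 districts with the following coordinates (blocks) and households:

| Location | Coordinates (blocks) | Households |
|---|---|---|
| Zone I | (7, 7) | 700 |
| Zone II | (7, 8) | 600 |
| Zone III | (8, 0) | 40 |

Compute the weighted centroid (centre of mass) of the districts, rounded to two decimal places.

The minimiser of Σwᵢ‖p−pᵢ‖² is the weighted centroid p* = (Σwᵢpᵢ)/(Σwᵢ).
Σwᵢ = 1340.
Σwᵢxᵢ = 700·7 + 600·7 + 40·8 = 9420.
Σwᵢyᵢ = 700·7 + 600·8 + 40·0 = 9700.
x* = 9420/1340 = 7.03, y* = 9700/1340 = 7.24.

(7.03, 7.24)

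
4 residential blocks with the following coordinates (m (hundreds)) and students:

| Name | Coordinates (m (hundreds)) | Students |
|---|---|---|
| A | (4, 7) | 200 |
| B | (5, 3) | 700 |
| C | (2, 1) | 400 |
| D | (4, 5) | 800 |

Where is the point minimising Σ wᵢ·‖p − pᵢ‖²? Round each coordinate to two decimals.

(3.95, 3.76)

The minimiser of Σwᵢ‖p−pᵢ‖² is the weighted centroid p* = (Σwᵢpᵢ)/(Σwᵢ).
Σwᵢ = 2100.
Σwᵢxᵢ = 200·4 + 700·5 + 400·2 + 800·4 = 8300.
Σwᵢyᵢ = 200·7 + 700·3 + 400·1 + 800·5 = 7900.
x* = 8300/2100 = 3.95, y* = 7900/2100 = 3.76.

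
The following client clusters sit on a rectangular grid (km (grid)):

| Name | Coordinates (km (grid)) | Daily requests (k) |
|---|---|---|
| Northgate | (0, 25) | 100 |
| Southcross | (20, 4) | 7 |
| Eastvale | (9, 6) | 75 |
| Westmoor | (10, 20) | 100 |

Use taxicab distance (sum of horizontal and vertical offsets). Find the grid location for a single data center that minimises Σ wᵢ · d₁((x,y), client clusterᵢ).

Manhattan distance separates: Σwᵢ(|x−xᵢ|+|y−yᵢ|) = Σwᵢ|x−xᵢ| + Σwᵢ|y−yᵢ|, so x and y are optimised independently as 1-D weighted medians.
Total weight W = 282; half = 141.
x-coordinate, sorted with cumulative weight:
  x=0 (Northgate, w=100) cum 100
  x=9 (Eastvale, w=75) cum 175  ← median
  x=10 (Westmoor, w=100) cum 275
  x=20 (Southcross, w=7) cum 282
⇒ x* = 9
y-coordinate, sorted with cumulative weight:
  y=4 (Southcross, w=7) cum 7
  y=6 (Eastvale, w=75) cum 82
  y=20 (Westmoor, w=100) cum 182  ← median
  y=25 (Northgate, w=100) cum 282
⇒ y* = 20

(9, 20)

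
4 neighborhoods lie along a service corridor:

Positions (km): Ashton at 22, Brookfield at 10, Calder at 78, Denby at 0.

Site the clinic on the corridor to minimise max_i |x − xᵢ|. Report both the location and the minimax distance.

The 1-center on a line is the midpoint of the two extreme points: leftmost at 0, rightmost at 78.
Optimal location = (0 + 78)/2 = 39; maximum distance = (78 − 0)/2 = 39.

location 39, max distance 39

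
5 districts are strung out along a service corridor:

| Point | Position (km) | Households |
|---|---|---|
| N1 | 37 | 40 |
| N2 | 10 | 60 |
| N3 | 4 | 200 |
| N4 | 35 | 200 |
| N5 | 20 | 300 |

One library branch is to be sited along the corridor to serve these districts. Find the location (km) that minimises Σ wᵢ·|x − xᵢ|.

For a sum of weighted absolute distances on a line, the optimum is the weighted median (not the mean). Total weight W = 800; half-weight = 400.
Sort by position and accumulate weight:
  km 4 (N3, w=200) → cum 200
  km 10 (N2, w=60) → cum 260
  km 20 (N5, w=300) → cum 560  ≥ 400 → median here
  km 35 (N4, w=200) → cum 760
  km 37 (N1, w=40) → cum 800
Optimal location: km 20.

x = 20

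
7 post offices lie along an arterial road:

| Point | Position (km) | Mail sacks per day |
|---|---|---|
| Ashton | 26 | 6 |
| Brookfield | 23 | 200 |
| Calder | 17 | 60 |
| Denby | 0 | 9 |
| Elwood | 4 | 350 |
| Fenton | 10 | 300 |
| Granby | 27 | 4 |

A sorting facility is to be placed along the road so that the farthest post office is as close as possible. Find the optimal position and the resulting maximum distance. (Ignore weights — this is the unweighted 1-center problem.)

The 1-center on a line is the midpoint of the two extreme points: leftmost at 0, rightmost at 27.
Optimal location = (0 + 27)/2 = 13.5; maximum distance = (27 − 0)/2 = 13.5.

location 13.5, max distance 13.5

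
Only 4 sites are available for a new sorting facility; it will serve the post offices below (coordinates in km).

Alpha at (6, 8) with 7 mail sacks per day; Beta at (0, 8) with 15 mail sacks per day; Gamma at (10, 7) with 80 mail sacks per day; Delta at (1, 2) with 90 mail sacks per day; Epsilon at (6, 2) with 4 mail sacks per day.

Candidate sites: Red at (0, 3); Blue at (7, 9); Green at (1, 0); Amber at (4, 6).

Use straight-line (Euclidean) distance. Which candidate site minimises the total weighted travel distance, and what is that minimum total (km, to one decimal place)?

Total weighted distance at each candidate:
  Red (0, 3): total = 1142.9
  Blue (7, 9): total = 1262.5
  Green (1, 0): total = 1300.7
  Amber (4, 6): total = 1041.4
Minimum is at Amber with total 1041.4 km.

Amber, total 1041.4 km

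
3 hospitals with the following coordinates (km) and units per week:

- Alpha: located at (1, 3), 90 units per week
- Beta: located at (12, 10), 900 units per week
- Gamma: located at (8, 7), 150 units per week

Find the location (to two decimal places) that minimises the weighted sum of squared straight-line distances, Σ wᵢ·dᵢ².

(10.61, 9.05)

The minimiser of Σwᵢ‖p−pᵢ‖² is the weighted centroid p* = (Σwᵢpᵢ)/(Σwᵢ).
Σwᵢ = 1140.
Σwᵢxᵢ = 90·1 + 900·12 + 150·8 = 12090.
Σwᵢyᵢ = 90·3 + 900·10 + 150·7 = 10320.
x* = 12090/1140 = 10.61, y* = 10320/1140 = 9.05.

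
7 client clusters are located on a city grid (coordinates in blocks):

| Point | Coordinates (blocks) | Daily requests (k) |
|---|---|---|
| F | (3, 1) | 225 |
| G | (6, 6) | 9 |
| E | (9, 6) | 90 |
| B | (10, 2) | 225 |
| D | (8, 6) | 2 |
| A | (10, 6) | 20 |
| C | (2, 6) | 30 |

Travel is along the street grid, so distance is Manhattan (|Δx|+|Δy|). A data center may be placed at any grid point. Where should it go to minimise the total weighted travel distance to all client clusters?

Manhattan distance separates: Σwᵢ(|x−xᵢ|+|y−yᵢ|) = Σwᵢ|x−xᵢ| + Σwᵢ|y−yᵢ|, so x and y are optimised independently as 1-D weighted medians.
Total weight W = 601; half = 300.5.
x-coordinate, sorted with cumulative weight:
  x=2 (C, w=30) cum 30
  x=3 (F, w=225) cum 255
  x=6 (G, w=9) cum 264
  x=8 (D, w=2) cum 266
  x=9 (E, w=90) cum 356  ← median
  x=10 (B, w=225) cum 581
  x=10 (A, w=20) cum 601
⇒ x* = 9
y-coordinate, sorted with cumulative weight:
  y=1 (F, w=225) cum 225
  y=2 (B, w=225) cum 450  ← median
  y=6 (G, w=9) cum 459
  y=6 (E, w=90) cum 549
  y=6 (D, w=2) cum 551
  y=6 (A, w=20) cum 571
  y=6 (C, w=30) cum 601
⇒ y* = 2

(9, 2)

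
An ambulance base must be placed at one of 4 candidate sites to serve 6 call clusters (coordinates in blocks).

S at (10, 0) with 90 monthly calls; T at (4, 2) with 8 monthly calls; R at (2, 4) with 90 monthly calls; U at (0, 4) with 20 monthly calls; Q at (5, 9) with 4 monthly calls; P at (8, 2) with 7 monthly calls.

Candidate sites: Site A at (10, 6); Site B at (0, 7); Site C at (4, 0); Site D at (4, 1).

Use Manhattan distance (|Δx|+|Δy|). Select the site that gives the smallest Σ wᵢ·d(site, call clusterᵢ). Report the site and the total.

Total weighted distance at each candidate:
  Site A (10, 6): total = 1834
  Site B (0, 7): total = 2231
  Site C (4, 0): total = 1338
  Site D (4, 1): total = 1299
Minimum is at Site D with total 1299 blocks.

Site D, total 1299 blocks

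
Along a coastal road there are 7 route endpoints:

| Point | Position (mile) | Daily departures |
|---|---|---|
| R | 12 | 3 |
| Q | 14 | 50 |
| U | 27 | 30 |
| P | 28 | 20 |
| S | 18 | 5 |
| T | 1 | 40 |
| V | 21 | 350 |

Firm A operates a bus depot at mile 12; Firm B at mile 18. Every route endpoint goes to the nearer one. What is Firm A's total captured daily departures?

93

The indifferent point is the midpoint (12+18)/2 = 15; route endpoints left of it (closer to Firm A at 12) go to Firm A, those right go to Firm B.
  T at 1 (w=40) → Firm A
  R at 12 (w=3) → Firm A
  Q at 14 (w=50) → Firm A
  S at 18 (w=5) → Firm B
  V at 21 (w=350) → Firm B
  U at 27 (w=30) → Firm B
  P at 28 (w=20) → Firm B
Firm A captures 93; Firm B captures 405.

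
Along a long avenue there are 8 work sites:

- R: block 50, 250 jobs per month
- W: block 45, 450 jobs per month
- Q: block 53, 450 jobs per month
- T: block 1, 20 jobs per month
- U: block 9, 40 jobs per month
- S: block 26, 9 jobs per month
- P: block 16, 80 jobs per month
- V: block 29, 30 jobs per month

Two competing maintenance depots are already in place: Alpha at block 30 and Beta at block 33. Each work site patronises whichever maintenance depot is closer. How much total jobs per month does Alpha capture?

The indifferent point is the midpoint (30+33)/2 = 31.5; work sites left of it (closer to Alpha at 30) go to Alpha, those right go to Beta.
  T at 1 (w=20) → Alpha
  U at 9 (w=40) → Alpha
  P at 16 (w=80) → Alpha
  S at 26 (w=9) → Alpha
  V at 29 (w=30) → Alpha
  W at 45 (w=450) → Beta
  R at 50 (w=250) → Beta
  Q at 53 (w=450) → Beta
Alpha captures 179; Beta captures 1150.

179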